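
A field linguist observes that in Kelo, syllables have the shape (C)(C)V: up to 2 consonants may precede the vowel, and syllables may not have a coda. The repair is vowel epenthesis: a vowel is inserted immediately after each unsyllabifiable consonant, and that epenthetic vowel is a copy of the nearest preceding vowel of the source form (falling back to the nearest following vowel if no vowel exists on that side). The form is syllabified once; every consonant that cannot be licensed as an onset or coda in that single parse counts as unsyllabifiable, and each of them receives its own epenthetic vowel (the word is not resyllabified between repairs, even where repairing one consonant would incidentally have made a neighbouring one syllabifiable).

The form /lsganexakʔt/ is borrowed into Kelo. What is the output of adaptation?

Under (C)(C)V, the unsyllabifiable consonants are /l/, /k/, /ʔ/, /t/ (no codas are permitted; onsets may contain at most 2 consonants).
Inserting the epenthetic vowel yields /l/ → /la/, /k/ → /ka/, /ʔ/ → /ʔa/, /t/ → /ta/.

lasganexakaʔata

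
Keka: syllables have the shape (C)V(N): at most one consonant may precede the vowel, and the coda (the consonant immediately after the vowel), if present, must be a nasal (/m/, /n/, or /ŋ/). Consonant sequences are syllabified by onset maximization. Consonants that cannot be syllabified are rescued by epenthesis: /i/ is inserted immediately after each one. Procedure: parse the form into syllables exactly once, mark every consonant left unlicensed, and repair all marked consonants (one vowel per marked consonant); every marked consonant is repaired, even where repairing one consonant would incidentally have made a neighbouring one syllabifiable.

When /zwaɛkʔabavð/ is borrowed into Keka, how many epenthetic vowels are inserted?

4

The unsyllabifiable consonants are /z/, /k/, /v/, /ð/; each receives one epenthetic vowel.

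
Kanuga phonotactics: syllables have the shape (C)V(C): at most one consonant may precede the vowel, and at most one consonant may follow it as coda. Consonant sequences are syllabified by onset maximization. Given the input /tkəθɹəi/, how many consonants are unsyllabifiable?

1

The consonants /t/ cannot be parsed into a legal (C)V(C) syllable (at most one coda consonant is licensed; onsets are limited to one consonant).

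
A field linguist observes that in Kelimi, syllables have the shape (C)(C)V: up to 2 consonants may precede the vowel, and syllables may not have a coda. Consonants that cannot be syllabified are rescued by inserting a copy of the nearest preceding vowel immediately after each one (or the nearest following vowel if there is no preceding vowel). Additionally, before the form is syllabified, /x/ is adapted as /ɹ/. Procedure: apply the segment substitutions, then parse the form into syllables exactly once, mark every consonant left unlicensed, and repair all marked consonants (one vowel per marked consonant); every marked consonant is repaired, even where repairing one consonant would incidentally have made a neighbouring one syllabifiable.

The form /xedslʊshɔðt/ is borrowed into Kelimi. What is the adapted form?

Substitution: /x/ → /ɹ/, giving /ɹedslʊshɔðt/.
The consonants /d/, /ð/, /t/ cannot be parsed into a legal (C)(C)V syllable (no codas are permitted; onsets may contain at most 2 consonants).
Epenthesis after each stranded consonant: /d/ → /de/, /ð/ → /ðɔ/, /t/ → /tɔ/.

ɹedeslʊshɔðɔtɔ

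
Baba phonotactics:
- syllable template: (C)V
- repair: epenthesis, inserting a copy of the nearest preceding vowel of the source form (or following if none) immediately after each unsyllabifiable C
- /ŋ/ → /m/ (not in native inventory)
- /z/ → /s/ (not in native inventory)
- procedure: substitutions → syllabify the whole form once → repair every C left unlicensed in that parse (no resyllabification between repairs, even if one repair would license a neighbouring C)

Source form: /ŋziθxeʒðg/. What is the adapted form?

Substitution: /ŋ/ → /m/, /z/ → /s/, giving /msiθxeʒðg/.
Syllabifying with onset maximization leaves /m/, /θ/, /ʒ/, /ð/, /g/ stranded (no codas are permitted; onsets are limited to one consonant).
Inserting the epenthetic vowel yields /m/ → /mi/, /θ/ → /θi/, /ʒ/ → /ʒe/, /ð/ → /ðe/, /g/ → /ge/.

misiθixeʒeðege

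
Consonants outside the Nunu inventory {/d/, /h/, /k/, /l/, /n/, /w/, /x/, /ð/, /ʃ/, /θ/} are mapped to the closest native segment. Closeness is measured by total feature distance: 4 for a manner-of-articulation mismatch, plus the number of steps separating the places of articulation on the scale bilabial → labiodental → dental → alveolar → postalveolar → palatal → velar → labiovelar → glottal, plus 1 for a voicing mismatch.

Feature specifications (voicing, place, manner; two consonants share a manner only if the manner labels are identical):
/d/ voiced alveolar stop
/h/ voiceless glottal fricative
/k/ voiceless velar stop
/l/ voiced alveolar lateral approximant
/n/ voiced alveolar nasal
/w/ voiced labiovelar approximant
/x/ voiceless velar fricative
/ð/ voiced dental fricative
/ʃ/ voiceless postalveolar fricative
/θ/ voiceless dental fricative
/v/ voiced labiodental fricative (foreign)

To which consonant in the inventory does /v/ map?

/ð/ is closest: same manner (fricative), place distance 1 (labiodental→dental), same voicing; total 1. Next closest is /θ/ at distance 2.

ð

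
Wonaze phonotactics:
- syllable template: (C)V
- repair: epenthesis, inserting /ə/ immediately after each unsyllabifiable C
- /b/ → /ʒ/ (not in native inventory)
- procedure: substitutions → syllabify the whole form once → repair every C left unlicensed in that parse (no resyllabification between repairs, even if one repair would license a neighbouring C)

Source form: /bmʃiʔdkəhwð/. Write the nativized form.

ʒəməʃiʔədəkəhəwəðə

Substitution: /b/ → /ʒ/, giving /ʒmʃiʔdkəhwð/.
Under (C)V, the unsyllabifiable consonants are /ʒ/, /m/, /ʔ/, /d/, /h/, /w/, /ð/ (no codas are permitted; onsets are limited to one consonant).
Epenthesis after each stranded consonant: /ʒ/ → /ʒə/, /m/ → /mə/, /ʔ/ → /ʔə/, /d/ → /də/, /h/ → /hə/, /w/ → /wə/, /ð/ → /ðə/.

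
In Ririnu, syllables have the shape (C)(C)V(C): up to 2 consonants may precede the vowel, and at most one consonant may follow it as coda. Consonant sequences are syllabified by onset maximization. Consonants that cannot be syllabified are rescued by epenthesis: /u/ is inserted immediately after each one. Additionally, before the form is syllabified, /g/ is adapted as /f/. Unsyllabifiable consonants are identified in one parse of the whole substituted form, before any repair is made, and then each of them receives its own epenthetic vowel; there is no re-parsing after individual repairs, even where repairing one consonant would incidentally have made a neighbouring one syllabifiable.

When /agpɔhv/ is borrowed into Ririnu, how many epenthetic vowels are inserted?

After substitution the input is /afpɔhv/.
The unsyllabifiable consonants are /v/; each receives one epenthetic vowel.

1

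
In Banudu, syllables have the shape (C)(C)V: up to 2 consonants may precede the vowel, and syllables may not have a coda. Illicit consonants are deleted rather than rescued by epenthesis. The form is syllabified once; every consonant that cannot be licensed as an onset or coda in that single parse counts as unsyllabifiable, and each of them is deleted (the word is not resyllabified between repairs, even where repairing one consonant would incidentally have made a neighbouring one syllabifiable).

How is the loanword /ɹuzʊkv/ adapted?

The consonants /k/, /v/ cannot be parsed into a legal (C)(C)V syllable (no codas are permitted; onsets may contain at most 2 consonants).
Deleting the stranded consonants removes /k/, /v/.

ɹuzʊ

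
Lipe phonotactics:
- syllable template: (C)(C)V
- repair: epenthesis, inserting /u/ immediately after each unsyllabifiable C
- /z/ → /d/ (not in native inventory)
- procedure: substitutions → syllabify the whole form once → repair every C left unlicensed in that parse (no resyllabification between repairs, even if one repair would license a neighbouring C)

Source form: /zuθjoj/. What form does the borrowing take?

Substitution: /z/ → /d/, giving /duθjoj/.
The consonants /j/ cannot be parsed into a legal (C)(C)V syllable (no codas are permitted; onsets may contain at most 2 consonants).
Each unlicensed consonant becomes the onset of a new syllable: /j/ → /ju/.

duθjoju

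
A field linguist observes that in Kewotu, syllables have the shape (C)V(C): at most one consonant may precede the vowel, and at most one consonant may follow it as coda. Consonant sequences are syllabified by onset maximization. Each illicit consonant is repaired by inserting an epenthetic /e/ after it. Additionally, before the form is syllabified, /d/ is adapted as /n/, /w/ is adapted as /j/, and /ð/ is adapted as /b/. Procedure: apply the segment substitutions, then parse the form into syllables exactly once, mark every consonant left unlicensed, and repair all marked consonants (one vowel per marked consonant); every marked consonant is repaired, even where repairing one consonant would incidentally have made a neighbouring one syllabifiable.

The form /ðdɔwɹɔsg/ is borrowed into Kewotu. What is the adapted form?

Substitution: /ð/ → /b/, /d/ → /n/, /w/ → /j/, giving /bnɔjɹɔsg/.
The consonants /b/, /g/ cannot be parsed into a legal (C)V(C) syllable (at most one coda consonant is licensed; onsets are limited to one consonant).
Inserting the epenthetic vowel yields /b/ → /be/, /g/ → /ge/.

benɔjɹɔsge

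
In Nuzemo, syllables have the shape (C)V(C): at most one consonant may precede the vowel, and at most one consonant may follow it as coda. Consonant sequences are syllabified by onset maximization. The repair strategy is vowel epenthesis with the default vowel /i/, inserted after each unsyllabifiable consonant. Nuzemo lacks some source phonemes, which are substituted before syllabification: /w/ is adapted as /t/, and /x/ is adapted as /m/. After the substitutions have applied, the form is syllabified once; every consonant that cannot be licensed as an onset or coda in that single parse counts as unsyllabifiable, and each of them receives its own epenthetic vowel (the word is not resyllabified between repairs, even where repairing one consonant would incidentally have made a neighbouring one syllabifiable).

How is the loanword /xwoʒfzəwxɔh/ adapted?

Substitution: /x/ → /m/, /w/ → /t/, giving /mtoʒfzətmɔh/.
Syllabifying with onset maximization leaves /m/, /f/ stranded (at most one coda consonant is licensed; onsets are limited to one consonant).
Inserting the epenthetic vowel yields /m/ → /mi/, /f/ → /fi/.

mitoʒfizətmɔh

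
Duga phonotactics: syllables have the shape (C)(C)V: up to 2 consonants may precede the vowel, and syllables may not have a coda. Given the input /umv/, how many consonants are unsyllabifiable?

2

Syllabifying with onset maximization leaves /m/, /v/ stranded (no codas are permitted; onsets may contain at most 2 consonants).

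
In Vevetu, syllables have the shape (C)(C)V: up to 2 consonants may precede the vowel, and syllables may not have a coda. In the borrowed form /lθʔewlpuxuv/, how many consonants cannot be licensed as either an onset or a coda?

3

The consonants /l/, /w/, /v/ cannot be parsed into a legal (C)(C)V syllable (no codas are permitted; onsets may contain at most 2 consonants).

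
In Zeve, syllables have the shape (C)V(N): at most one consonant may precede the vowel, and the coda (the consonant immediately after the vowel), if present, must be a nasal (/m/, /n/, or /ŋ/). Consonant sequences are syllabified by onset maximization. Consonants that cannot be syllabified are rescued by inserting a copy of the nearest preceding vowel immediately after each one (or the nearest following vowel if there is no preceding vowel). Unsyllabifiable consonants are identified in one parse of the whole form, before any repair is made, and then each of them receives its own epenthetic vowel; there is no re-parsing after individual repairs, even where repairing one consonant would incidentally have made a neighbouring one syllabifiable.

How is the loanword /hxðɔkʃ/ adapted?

hɔxɔðɔkɔʃɔ

Syllabifying with onset maximization leaves /h/, /x/, /k/, /ʃ/ stranded (only a nasal (/m/, /n/, or /ŋ/) is licensed in coda position; onsets are limited to one consonant).
Each unlicensed consonant becomes the onset of a new syllable: /h/ → /hɔ/, /x/ → /xɔ/, /k/ → /kɔ/, /ʃ/ → /ʃɔ/.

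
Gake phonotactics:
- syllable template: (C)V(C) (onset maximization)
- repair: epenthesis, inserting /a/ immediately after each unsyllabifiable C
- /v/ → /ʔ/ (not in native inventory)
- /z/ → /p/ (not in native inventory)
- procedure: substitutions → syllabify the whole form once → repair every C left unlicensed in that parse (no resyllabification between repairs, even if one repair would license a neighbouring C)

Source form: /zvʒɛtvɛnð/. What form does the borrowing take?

Substitution: /z/ → /p/, /v/ → /ʔ/, giving /pʔʒɛtʔɛnð/.
The consonants /p/, /ʔ/, /ð/ cannot be parsed into a legal (C)V(C) syllable (at most one coda consonant is licensed; onsets are limited to one consonant).
Each unlicensed consonant becomes the onset of a new syllable: /p/ → /pa/, /ʔ/ → /ʔa/, /ð/ → /ða/.

paʔaʒɛtʔɛnða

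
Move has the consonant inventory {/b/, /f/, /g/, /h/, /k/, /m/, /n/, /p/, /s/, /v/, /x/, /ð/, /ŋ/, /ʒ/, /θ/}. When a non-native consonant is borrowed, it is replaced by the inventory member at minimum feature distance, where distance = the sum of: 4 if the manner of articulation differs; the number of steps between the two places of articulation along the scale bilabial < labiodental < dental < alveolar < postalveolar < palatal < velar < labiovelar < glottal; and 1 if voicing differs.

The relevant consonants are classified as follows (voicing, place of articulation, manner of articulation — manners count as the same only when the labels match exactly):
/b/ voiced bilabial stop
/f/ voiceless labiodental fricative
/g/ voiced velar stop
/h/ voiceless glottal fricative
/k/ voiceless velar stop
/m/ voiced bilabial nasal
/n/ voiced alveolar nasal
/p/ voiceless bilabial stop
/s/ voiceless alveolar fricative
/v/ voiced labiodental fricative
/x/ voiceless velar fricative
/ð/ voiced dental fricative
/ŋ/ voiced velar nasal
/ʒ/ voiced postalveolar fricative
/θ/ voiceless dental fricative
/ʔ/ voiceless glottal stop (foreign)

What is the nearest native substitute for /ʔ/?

k

/k/ is closest: same manner (stop), place distance 2 (glottal→velar), same voicing; total 2. Next closest is /g/ at distance 3.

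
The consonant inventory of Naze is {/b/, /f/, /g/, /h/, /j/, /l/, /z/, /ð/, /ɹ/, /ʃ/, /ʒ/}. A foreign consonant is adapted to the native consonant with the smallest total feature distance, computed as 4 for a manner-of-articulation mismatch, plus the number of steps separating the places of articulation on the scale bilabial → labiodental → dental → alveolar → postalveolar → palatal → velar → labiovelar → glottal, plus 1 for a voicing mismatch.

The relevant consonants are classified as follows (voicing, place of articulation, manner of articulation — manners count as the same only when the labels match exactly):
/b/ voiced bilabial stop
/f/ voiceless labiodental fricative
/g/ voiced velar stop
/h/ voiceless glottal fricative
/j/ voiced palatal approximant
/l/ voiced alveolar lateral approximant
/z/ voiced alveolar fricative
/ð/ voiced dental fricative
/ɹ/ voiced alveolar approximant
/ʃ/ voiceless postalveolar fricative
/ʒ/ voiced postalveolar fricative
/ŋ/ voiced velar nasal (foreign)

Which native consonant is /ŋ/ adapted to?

/g/ is closest: manner differs (nasal→stop, +4), place distance 0 (velar→velar), same voicing; total 4. Next closest is /j/ at distance 5.

g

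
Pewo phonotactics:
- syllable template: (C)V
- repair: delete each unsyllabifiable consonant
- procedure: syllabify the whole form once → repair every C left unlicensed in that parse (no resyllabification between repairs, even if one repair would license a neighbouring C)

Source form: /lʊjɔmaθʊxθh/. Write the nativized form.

Under (C)V, the unsyllabifiable consonants are /x/, /θ/, /h/ (no codas are permitted; onsets are limited to one consonant).
Deletion applies to /x/, /θ/, /h/.

lʊjɔmaθʊ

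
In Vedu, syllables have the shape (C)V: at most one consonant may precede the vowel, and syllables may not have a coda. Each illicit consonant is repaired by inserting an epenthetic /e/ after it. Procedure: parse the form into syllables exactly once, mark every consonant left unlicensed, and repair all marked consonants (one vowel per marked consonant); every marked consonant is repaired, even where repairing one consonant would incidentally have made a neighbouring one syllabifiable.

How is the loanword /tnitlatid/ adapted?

tenitelatide

The consonants /t/, /t/, /d/ cannot be parsed into a legal (C)V syllable (no codas are permitted; onsets are limited to one consonant).
Epenthesis after each stranded consonant: /t/ → /te/, /t/ → /te/, /d/ → /de/.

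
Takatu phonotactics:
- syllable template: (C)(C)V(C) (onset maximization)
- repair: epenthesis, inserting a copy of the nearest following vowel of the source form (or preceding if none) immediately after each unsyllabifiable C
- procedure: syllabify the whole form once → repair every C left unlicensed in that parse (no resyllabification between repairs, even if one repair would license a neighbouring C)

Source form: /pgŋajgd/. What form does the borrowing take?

pagŋajgada

Under (C)(C)V(C), the unsyllabifiable consonants are /p/, /g/, /d/ (at most one coda consonant is licensed; onsets may contain at most 2 consonants).
Epenthesis after each stranded consonant: /p/ → /pa/, /g/ → /ga/, /d/ → /da/.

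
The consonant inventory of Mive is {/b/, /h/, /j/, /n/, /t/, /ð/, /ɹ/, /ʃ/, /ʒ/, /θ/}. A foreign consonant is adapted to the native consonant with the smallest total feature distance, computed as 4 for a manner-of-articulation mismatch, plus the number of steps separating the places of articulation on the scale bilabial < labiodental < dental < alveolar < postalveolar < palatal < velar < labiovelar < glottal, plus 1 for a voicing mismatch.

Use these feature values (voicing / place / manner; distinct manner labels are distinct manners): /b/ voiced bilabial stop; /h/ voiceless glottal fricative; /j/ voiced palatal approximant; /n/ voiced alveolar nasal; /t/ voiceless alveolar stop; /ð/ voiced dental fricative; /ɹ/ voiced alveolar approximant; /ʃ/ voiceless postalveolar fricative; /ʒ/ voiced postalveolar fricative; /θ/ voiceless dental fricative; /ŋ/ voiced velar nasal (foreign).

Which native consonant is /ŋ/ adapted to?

n

/n/ is closest: same manner (nasal), place distance 3 (velar→alveolar), same voicing; total 3. Next closest is /j/ at distance 5.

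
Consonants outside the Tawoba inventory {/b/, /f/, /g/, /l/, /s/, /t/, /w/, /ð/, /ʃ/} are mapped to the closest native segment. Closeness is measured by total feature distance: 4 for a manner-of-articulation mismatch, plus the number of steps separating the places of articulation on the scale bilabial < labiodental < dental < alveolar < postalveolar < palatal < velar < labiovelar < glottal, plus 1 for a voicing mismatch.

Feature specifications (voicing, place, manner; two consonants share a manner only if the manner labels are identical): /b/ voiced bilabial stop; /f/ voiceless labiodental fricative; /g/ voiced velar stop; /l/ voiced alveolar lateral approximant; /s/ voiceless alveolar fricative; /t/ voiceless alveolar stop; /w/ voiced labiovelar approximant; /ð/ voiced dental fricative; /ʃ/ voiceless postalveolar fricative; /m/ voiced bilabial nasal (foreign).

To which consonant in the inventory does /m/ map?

b

/b/ is closest: manner differs (nasal→stop, +4), place distance 0 (bilabial→bilabial), same voicing; total 4. Next closest is /f/ at distance 6.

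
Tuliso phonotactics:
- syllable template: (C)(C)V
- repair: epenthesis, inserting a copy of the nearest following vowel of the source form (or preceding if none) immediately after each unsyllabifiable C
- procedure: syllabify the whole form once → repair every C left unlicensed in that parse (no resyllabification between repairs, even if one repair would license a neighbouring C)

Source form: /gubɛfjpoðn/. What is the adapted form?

Syllabifying with onset maximization leaves /f/, /ð/, /n/ stranded (no codas are permitted; onsets may contain at most 2 consonants).
Each unlicensed consonant becomes the onset of a new syllable: /f/ → /fo/, /ð/ → /ðo/, /n/ → /no/.

gubɛfojpoðono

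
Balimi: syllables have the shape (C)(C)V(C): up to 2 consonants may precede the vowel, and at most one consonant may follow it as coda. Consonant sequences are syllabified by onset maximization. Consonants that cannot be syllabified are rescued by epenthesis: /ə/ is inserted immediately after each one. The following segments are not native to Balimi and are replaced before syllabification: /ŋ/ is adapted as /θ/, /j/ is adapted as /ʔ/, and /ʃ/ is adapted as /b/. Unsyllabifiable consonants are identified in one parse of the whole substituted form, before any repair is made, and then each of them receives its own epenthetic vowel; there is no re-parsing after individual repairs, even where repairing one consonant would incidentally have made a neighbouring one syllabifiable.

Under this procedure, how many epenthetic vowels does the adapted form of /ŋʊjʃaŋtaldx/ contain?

2

After substitution the input is /θʊʔbaθtaldx/.
The unsyllabifiable consonants are /d/, /x/; each receives one epenthetic vowel.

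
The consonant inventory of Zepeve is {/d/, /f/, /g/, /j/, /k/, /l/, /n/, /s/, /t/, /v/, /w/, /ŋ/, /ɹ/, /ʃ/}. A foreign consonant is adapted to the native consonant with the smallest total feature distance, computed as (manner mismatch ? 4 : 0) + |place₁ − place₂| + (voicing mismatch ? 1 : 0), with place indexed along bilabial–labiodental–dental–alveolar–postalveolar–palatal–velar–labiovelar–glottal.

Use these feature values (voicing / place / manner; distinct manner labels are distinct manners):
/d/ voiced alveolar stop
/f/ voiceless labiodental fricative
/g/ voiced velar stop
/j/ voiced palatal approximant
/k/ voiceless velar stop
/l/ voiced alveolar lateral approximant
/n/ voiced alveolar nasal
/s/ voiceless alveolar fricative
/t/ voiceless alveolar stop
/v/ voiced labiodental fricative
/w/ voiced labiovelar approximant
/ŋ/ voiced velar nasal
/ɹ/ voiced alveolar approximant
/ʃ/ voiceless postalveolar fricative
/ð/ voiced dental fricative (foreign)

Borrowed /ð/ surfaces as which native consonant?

v

/v/ is closest: same manner (fricative), place distance 1 (dental→labiodental), same voicing; total 1. Next closest is /f/ at distance 2.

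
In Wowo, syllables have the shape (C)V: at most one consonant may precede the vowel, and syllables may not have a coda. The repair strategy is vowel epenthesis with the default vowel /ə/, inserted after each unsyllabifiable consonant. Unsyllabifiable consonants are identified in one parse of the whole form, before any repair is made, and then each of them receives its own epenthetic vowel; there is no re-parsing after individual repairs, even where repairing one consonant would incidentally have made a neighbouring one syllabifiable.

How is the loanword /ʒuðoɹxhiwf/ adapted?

Under (C)V, the unsyllabifiable consonants are /ɹ/, /x/, /w/, /f/ (no codas are permitted; onsets are limited to one consonant).
Epenthesis after each stranded consonant: /ɹ/ → /ɹə/, /x/ → /xə/, /w/ → /wə/, /f/ → /fə/.

ʒuðoɹəxəhiwəfə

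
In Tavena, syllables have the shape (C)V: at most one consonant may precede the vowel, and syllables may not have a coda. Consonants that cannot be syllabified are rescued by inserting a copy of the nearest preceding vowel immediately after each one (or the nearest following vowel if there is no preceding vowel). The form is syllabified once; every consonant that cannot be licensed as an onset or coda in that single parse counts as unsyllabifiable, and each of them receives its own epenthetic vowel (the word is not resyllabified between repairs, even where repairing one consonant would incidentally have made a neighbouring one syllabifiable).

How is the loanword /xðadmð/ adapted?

The consonants /x/, /d/, /m/, /ð/ cannot be parsed into a legal (C)V syllable (no codas are permitted; onsets are limited to one consonant).
Epenthesis after each stranded consonant: /x/ → /xa/, /d/ → /da/, /m/ → /ma/, /ð/ → /ða/.

xaðadamaða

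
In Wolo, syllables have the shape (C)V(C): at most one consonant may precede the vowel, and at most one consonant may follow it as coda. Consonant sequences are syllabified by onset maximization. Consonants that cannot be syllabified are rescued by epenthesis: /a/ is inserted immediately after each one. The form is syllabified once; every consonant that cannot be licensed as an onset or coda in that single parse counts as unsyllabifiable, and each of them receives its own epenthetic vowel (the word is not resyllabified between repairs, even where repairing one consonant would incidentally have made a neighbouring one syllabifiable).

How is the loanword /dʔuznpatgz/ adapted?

Syllabifying with onset maximization leaves /d/, /n/, /g/, /z/ stranded (at most one coda consonant is licensed; onsets are limited to one consonant).
Epenthesis after each stranded consonant: /d/ → /da/, /n/ → /na/, /g/ → /ga/, /z/ → /za/.

daʔuznapatgaza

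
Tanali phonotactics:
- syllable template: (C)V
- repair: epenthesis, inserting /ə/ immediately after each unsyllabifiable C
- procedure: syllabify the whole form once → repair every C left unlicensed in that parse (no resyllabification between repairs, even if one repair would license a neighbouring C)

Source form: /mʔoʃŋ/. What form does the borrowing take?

məʔoʃəŋə

The consonants /m/, /ʃ/, /ŋ/ cannot be parsed into a legal (C)V syllable (no codas are permitted; onsets are limited to one consonant).
Epenthesis after each stranded consonant: /m/ → /mə/, /ʃ/ → /ʃə/, /ŋ/ → /ŋə/.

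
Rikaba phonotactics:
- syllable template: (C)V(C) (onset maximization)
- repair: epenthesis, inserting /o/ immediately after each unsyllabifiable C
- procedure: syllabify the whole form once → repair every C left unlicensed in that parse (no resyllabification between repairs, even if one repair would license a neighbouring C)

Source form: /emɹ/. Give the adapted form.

Syllabifying with onset maximization leaves /ɹ/ stranded (at most one coda consonant is licensed; onsets are limited to one consonant).
Epenthesis after each stranded consonant: /ɹ/ → /ɹo/.

emɹo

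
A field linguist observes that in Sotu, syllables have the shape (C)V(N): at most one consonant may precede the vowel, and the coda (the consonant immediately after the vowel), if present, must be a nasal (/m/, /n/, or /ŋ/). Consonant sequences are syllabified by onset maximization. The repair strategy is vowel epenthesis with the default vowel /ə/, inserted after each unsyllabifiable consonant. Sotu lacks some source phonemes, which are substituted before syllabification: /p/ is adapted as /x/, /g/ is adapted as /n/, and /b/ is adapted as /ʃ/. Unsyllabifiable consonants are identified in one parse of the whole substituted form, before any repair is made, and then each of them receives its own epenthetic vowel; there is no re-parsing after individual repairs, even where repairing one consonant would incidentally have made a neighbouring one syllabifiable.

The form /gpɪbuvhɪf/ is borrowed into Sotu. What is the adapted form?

Substitution: /g/ → /n/, /p/ → /x/, /b/ → /ʃ/, giving /nxɪʃuvhɪf/.
Syllabifying with onset maximization leaves /n/, /v/, /f/ stranded (only a nasal (/m/, /n/, or /ŋ/) is licensed in coda position; onsets are limited to one consonant).
Each unlicensed consonant becomes the onset of a new syllable: /n/ → /nə/, /v/ → /və/, /f/ → /fə/.

nəxɪʃuvəhɪfə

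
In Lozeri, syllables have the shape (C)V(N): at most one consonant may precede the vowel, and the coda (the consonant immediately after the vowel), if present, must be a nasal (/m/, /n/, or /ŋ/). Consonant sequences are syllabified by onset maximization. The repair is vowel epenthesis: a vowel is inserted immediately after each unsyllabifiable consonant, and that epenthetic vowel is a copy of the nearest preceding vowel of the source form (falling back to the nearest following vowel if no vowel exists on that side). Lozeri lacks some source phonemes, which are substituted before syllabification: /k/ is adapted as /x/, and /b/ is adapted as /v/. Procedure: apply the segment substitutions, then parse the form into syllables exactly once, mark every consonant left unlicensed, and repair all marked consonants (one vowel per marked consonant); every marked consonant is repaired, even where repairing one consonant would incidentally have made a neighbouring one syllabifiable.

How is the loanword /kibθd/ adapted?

Substitution: /k/ → /x/, /b/ → /v/, giving /xivθd/.
Syllabifying with onset maximization leaves /v/, /θ/, /d/ stranded (only a nasal (/m/, /n/, or /ŋ/) is licensed in coda position; onsets are limited to one consonant).
Inserting the epenthetic vowel yields /v/ → /vi/, /θ/ → /θi/, /d/ → /di/.

xiviθidi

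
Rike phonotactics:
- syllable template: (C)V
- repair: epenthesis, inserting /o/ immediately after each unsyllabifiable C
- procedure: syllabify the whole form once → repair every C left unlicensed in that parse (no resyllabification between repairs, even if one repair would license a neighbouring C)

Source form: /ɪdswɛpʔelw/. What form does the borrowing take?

ɪdosowɛpoʔelowo

The consonants /d/, /s/, /p/, /l/, /w/ cannot be parsed into a legal (C)V syllable (no codas are permitted; onsets are limited to one consonant).
Epenthesis after each stranded consonant: /d/ → /do/, /s/ → /so/, /p/ → /po/, /l/ → /lo/, /w/ → /wo/.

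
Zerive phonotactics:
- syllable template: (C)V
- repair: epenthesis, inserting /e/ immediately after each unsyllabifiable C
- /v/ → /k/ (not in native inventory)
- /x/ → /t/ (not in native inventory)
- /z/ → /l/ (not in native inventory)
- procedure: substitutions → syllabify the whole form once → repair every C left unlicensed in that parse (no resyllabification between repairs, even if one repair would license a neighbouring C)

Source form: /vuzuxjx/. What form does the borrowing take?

kulutejete

Substitution: /v/ → /k/, /z/ → /l/, /x/ → /t/, giving /kulutjt/.
Syllabifying with onset maximization leaves /t/, /j/, /t/ stranded (no codas are permitted; onsets are limited to one consonant).
Epenthesis after each stranded consonant: /t/ → /te/, /j/ → /je/, /t/ → /te/.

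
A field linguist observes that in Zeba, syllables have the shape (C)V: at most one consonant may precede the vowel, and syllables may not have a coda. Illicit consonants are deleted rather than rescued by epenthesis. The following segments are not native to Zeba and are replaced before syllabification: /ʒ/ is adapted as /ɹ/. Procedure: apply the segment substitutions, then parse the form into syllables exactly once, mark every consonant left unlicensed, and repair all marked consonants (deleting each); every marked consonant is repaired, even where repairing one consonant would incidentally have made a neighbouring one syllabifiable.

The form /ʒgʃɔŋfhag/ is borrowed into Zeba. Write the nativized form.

ʃɔha

Substitution: /ʒ/ → /ɹ/, giving /ɹgʃɔŋfhag/.
Under (C)V, the unsyllabifiable consonants are /ɹ/, /g/, /ŋ/, /f/, /g/ (no codas are permitted; onsets are limited to one consonant).
Each unlicensed consonant is deleted: /ɹ/, /g/, /ŋ/, /f/, /g/.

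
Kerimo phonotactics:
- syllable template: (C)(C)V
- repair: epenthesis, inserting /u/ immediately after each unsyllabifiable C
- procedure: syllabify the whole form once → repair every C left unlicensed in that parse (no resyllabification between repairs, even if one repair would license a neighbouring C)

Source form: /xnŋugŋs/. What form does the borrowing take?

Syllabifying with onset maximization leaves /x/, /g/, /ŋ/, /s/ stranded (no codas are permitted; onsets may contain at most 2 consonants).
Inserting the epenthetic vowel yields /x/ → /xu/, /g/ → /gu/, /ŋ/ → /ŋu/, /s/ → /su/.

xunŋuguŋusu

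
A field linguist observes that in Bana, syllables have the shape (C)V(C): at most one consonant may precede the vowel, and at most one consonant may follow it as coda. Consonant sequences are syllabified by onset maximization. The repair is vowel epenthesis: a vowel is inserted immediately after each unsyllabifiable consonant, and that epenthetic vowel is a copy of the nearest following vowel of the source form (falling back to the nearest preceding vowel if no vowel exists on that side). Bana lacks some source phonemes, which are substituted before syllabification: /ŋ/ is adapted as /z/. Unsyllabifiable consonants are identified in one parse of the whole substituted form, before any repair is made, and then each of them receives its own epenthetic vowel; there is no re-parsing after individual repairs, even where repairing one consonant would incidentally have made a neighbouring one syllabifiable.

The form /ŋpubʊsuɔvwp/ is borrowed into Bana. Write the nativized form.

zupubʊsuɔvwɔpɔ

Substitution: /ŋ/ → /z/, giving /zpubʊsuɔvwp/.
The consonants /z/, /w/, /p/ cannot be parsed into a legal (C)V(C) syllable (at most one coda consonant is licensed; onsets are limited to one consonant).
Each unlicensed consonant becomes the onset of a new syllable: /z/ → /zu/, /w/ → /wɔ/, /p/ → /pɔ/.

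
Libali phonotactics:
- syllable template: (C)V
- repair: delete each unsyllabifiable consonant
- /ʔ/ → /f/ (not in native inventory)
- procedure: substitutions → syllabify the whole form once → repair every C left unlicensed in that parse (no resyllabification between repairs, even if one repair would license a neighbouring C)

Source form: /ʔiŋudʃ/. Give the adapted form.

Substitution: /ʔ/ → /f/, giving /fiŋudʃ/.
The consonants /d/, /ʃ/ cannot be parsed into a legal (C)V syllable (no codas are permitted; onsets are limited to one consonant).
Each unlicensed consonant is deleted: /d/, /ʃ/.

fiŋu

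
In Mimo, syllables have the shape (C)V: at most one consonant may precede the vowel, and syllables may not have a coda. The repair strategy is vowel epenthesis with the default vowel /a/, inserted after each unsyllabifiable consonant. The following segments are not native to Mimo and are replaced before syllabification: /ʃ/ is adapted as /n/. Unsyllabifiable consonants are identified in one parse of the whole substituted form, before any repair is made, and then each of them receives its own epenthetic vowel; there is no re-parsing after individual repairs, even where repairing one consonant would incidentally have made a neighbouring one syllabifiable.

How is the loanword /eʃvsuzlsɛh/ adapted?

enavasuzalasɛha

Substitution: /ʃ/ → /n/, giving /envsuzlsɛh/.
The consonants /n/, /v/, /z/, /l/, /h/ cannot be parsed into a legal (C)V syllable (no codas are permitted; onsets are limited to one consonant).
Inserting the epenthetic vowel yields /n/ → /na/, /v/ → /va/, /z/ → /za/, /l/ → /la/, /h/ → /ha/.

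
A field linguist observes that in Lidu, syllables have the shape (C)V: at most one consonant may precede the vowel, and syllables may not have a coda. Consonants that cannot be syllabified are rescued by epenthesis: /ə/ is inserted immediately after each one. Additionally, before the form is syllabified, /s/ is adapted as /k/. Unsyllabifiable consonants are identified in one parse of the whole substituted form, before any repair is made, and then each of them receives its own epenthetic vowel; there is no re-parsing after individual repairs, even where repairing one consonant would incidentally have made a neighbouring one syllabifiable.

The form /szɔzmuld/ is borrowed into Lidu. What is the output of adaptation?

Substitution: /s/ → /k/, giving /kzɔzmuld/.
The consonants /k/, /z/, /l/, /d/ cannot be parsed into a legal (C)V syllable (no codas are permitted; onsets are limited to one consonant).
Inserting the epenthetic vowel yields /k/ → /kə/, /z/ → /zə/, /l/ → /lə/, /d/ → /də/.

kəzɔzəmulədə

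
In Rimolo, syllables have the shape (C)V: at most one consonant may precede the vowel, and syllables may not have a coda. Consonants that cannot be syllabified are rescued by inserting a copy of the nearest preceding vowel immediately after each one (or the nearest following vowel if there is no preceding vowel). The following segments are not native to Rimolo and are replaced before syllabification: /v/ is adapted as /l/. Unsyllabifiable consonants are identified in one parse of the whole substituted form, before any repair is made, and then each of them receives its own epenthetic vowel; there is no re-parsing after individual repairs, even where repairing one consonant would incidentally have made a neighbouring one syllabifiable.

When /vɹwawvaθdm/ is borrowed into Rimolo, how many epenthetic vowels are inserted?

6

After substitution the input is /lɹwawlaθdm/.
The unsyllabifiable consonants are /l/, /ɹ/, /w/, /θ/, /d/, /m/; each receives one epenthetic vowel.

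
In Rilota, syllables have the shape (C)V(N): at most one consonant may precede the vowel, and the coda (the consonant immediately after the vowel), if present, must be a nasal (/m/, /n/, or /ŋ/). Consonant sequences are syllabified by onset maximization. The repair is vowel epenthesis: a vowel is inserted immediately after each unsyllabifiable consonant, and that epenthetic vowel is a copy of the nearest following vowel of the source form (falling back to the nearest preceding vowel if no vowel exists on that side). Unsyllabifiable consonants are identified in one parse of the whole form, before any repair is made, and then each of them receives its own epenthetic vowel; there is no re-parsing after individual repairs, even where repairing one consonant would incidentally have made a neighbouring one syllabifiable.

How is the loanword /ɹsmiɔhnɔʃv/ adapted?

ɹisimiɔhɔnɔʃɔvɔ

Under (C)V(N), the unsyllabifiable consonants are /ɹ/, /s/, /h/, /ʃ/, /v/ (only a nasal (/m/, /n/, or /ŋ/) is licensed in coda position; onsets are limited to one consonant).
Each unlicensed consonant becomes the onset of a new syllable: /ɹ/ → /ɹi/, /s/ → /si/, /h/ → /hɔ/, /ʃ/ → /ʃɔ/, /v/ → /vɔ/.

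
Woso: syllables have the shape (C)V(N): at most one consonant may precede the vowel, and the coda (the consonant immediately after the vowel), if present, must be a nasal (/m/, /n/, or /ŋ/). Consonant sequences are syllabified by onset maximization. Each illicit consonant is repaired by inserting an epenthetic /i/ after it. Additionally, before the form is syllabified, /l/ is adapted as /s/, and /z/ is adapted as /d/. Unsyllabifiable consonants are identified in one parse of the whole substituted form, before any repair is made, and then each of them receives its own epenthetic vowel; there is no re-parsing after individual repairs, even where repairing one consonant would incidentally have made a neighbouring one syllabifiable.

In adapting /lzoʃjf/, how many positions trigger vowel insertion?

4

After substitution the input is /sdoʃjf/.
The unsyllabifiable consonants are /s/, /ʃ/, /j/, /f/; each receives one epenthetic vowel.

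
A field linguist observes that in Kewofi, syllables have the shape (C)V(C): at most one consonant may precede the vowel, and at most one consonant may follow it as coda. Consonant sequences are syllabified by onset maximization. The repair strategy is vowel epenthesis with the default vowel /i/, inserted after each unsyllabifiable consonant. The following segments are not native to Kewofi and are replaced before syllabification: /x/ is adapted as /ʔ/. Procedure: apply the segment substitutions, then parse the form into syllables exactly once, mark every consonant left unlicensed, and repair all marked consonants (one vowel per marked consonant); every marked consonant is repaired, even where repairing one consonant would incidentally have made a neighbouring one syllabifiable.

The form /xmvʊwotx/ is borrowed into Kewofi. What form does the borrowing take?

ʔimivʊwotʔi

Substitution: /x/ → /ʔ/, giving /ʔmvʊwotʔ/.
The consonants /ʔ/, /m/, /ʔ/ cannot be parsed into a legal (C)V(C) syllable (at most one coda consonant is licensed; onsets are limited to one consonant).
Inserting the epenthetic vowel yields /ʔ/ → /ʔi/, /m/ → /mi/, /ʔ/ → /ʔi/.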